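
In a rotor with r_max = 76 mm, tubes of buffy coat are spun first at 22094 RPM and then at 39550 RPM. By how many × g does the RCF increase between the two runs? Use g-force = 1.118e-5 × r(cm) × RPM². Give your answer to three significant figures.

r = 76 mm = 7.6 cm
RCF₁ = 1.118 × 10⁻⁵ × 7.6 × (22094)² = 1.118 × 10⁻⁵ × 7.6 × 488,144,836 ≈ 41,476.7 × g
RCF₂ = 1.118 × 10⁻⁵ × 7.6 × (39550)² = 1.118 × 10⁻⁵ × 7.6 × 1,564,202,500 ≈ 132,907.2 × g
Increase = 132,907.2 − 41,476.7 = 91,430.5

≈ 91400 × g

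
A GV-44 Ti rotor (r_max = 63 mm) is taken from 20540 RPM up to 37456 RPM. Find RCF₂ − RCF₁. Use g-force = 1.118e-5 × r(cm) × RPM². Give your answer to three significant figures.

≈ 69100 ×g

r = 63 mm = 6.3 cm
RCF₁ = 1.118 × 10⁻⁵ × 6.3 × (20540)² = 1.118 × 10⁻⁵ × 6.3 × 421,891,600 ≈ 29,715.5 × g
RCF₂ = 1.118 × 10⁻⁵ × 6.3 × (37456)² = 1.118 × 10⁻⁵ × 6.3 × 1,402,951,936 ≈ 98,815.5 × g
Increase = 98,815.5 − 29,715.5 = 69,100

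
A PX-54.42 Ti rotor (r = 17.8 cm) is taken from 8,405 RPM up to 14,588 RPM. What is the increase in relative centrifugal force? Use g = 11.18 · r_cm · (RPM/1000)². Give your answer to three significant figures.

RCF₁ = 11.18 × 17.8 × (8.405)² = 11.18 × 17.8 × 70.644025 ≈ 14,058.4 × g
RCF₂ = 11.18 × 17.8 × (14.588)² = 11.18 × 17.8 × 212.809744 ≈ 42,350 × g
Increase = 42,350 − 14,058.4 = 28,291.6

≈ 28300 × g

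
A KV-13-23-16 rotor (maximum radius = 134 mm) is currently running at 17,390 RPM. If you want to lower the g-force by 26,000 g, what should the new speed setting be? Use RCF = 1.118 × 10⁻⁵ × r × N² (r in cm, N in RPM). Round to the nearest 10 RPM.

≈ 11350 RPM

r = 134 mm = 13.4 cm
Current RCF = 1.118 × 10⁻⁵ × 13.4 × (17390)² = 1.118 × 10⁻⁵ × 13.4 × 302,412,100 ≈ 45,305 × g
Target RCF = 45,305 − 26,000 = 19,305 × g
N² = 19,305 / (14.9812 × 10⁻⁵) = 128,861,506
N ≈ √128,861,506 ≈ 11,351.7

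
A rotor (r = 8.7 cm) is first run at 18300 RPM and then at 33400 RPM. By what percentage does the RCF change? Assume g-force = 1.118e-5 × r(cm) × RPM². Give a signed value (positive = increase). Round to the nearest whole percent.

RCF ∝ N², so the ratio is (33400/18300)² = (1.825137)² = 3.3311.
Change = 3.3311 − 1 = +2.3311 → +233.1%.

+233%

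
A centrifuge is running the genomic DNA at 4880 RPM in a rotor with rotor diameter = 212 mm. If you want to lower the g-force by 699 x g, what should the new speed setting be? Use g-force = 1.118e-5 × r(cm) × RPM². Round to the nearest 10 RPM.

r = 212 mm / 2 = 106 mm = 10.6 cm
Current RCF = 1.118 × 10⁻⁵ × 10.6 × (4880)² = 1.118 × 10⁻⁵ × 10.6 × 23,814,400 ≈ 2,822.2 × g
Target RCF = 2,822.2 − 699 = 2,123.2 × g
N² = 2,123.2 / (11.8508 × 10⁻⁵) = 17,916,090
N ≈ √17,916,090 ≈ 4,232.7

N₂ ≈ 4230 RPM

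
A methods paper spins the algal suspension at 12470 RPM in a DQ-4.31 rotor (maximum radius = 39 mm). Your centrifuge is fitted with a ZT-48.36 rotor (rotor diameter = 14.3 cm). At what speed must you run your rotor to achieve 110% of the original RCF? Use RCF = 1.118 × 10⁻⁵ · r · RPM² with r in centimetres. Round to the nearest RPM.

Original rotor: r = 39 mm = 3.9 cm
RCF_original = 1.118 × 10⁻⁵ × 3.9 × (12470)² = 1.118 × 10⁻⁵ × 3.9 × 155,500,900 ≈ 6,780.2 × g
Target RCF = 1.1 × 6,780.2 ≈ 7,458.2 × g
Your rotor: r = 14.3 / 2 = 7.15 cm
7,458.2 = 1.118 × 10⁻⁵ × 7.15 × N²
N² = 7,458.2 / (7.9937 × 10⁻⁵) = 93,300,975
N ≈ √93,300,975 ≈ 9,659.2

≈ 9659 RPM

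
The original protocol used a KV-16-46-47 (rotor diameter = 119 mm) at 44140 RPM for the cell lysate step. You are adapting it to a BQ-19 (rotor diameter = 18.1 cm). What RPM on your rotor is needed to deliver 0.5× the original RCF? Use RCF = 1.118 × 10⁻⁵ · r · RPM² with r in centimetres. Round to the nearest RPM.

≈ 25308 RPM

Original rotor: r = 119 mm / 2 = 59.5 mm = 5.95 cm
RCF_original = 1.118 × 10⁻⁵ × 5.95 × (44140)² = 1.118 × 10⁻⁵ × 5.95 × 1,948,339,600 ≈ 129,605.5 × g
Target RCF = 0.5 × 129,605.5 ≈ 64,802.8 × g
Your rotor: r = 18.1 / 2 = 9.05 cm
64,802.8 = 1.118 × 10⁻⁵ × 9.05 × N²
N² = 64,802.8 / (10.1179 × 10⁻⁵) = 640,476,779
N ≈ √640,476,779 ≈ 25,307.6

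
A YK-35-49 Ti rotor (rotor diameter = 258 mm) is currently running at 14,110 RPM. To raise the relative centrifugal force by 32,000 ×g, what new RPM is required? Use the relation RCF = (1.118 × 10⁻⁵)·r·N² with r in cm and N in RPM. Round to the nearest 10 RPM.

20520 RPM

r = 258 mm / 2 = 129 mm = 12.9 cm
Current RCF = 1.118 × 10⁻⁵ × 12.9 × (14110)² = 1.118 × 10⁻⁵ × 12.9 × 199,092,100 ≈ 28,713.5 × g
Target RCF = 28,713.5 + 32,000 = 60,713.5 × g
N² = 60,713.5 / (14.4222 × 10⁻⁵) = 420,972,528
N ≈ √420,972,528 ≈ 20,517.6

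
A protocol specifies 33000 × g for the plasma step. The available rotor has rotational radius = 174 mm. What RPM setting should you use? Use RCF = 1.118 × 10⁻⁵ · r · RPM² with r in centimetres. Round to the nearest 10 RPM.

≈ 13020 RPM

r = 174 mm = 17.4 cm
33,000 = 1.118 × 10⁻⁵ × 17.4 × N²
N² = 33,000 / (19.4532 × 10⁻⁵) = 169,637,900
N ≈ √169,637,900 ≈ 13,024.5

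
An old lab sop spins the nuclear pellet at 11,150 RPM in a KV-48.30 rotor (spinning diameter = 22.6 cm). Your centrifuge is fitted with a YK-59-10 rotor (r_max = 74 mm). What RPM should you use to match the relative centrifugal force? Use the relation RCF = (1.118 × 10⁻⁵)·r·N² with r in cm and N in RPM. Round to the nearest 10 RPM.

13780 RPM

Original rotor: r = 22.6 / 2 = 11.3 cm
RCF_original = 1.118 × 10⁻⁵ × 11.3 × (11150)² = 1.118 × 10⁻⁵ × 11.3 × 124,322,500 ≈ 15,706.2 × g
Your rotor: r = 74 mm = 7.4 cm
15,706.2 = 1.118 × 10⁻⁵ × 7.4 × N²
N² = 15,706.2 / (8.2732 × 10⁻⁵) = 189,844,317
N ≈ √189,844,317 ≈ 13,778.4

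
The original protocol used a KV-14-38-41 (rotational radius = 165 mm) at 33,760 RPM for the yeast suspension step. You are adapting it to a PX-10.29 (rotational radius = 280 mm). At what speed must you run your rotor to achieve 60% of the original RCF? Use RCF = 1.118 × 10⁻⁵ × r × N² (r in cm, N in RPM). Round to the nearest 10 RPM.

Original rotor: r = 165 mm = 16.5 cm
RCF_original = 1.118 × 10⁻⁵ × 16.5 × (33760)² = 1.118 × 10⁻⁵ × 16.5 × 1,139,737,600 ≈ 210,247.4 × g
Target RCF = 0.6 × 210,247.4 ≈ 126,148.4 × g
Your rotor: r = 280 mm = 28.0 cm
126,148.4 = 1.118 × 10⁻⁵ × 28 × N²
N² = 126,148.4 / (31.304 × 10⁻⁵) = 402,978,533
N ≈ √402,978,533 ≈ 20,074.3

≈ 20070 RPM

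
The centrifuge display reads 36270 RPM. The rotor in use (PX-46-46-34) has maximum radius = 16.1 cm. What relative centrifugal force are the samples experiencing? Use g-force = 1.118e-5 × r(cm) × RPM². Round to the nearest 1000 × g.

≈ 237000 g

RCF = 1.118 × 10⁻⁵ × 16.1 × (36270)² = 1.118 × 10⁻⁵ × 16.1 × 1,315,512,900 ≈ 236,789.7 × g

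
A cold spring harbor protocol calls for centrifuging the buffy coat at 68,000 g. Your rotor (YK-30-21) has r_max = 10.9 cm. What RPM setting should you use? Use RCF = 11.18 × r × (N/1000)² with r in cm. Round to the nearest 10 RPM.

N ≈ 23620 RPM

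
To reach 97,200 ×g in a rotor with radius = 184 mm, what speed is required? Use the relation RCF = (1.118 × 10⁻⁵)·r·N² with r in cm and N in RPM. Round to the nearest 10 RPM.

≈ 21740 RPM

r = 184 mm = 18.4 cm
RCF = 1.118 × 10⁻⁵ × r × N²
97,200 = 1.118 × 10⁻⁵ × 18.4 × N²
N² = 97,200 / (20.5712 × 10⁻⁵) = 472,505,250
N ≈ √472,505,250 ≈ 21,737.2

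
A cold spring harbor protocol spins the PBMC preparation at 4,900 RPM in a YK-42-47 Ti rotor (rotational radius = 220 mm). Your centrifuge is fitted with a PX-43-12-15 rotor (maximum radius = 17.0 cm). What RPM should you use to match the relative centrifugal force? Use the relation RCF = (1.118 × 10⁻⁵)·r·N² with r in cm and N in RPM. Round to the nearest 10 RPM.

5570 RPM

Original rotor: r = 220 mm = 22.0 cm
RCF = 1.118 × 10⁻⁵ × r × N²
RCF_original = 1.118 × 10⁻⁵ × 22 × (4900)² = 1.118 × 10⁻⁵ × 22 × 24,010,000 ≈ 5,905.5 × g
5,905.5 = 1.118 × 10⁻⁵ × 17 × N²
N² = 5,905.5 / (19.006 × 10⁻⁵) = 31,071,767
N ≈ √31,071,767 ≈ 5,574.2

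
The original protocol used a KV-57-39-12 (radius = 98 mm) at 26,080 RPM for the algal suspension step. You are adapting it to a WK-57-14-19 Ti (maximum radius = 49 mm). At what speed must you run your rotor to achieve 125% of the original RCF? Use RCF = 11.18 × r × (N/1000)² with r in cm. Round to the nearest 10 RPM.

41240 RPM

Original rotor: r = 98 mm = 9.8 cm
RCF_original = 11.18 × 9.8 × (26.08)² = 11.18 × 9.8 × 680.1664 ≈ 74,521.8 × g
Target RCF = 1.25 × 74,521.8 ≈ 93,152.2 × g
Your rotor: r = 49 mm = 4.9 cm
93,152.2 = 11.18 × 4.9 × (N/1000)²
(N/1000)² = 93,152.2 / 54.782 = 1700.416
N = 1000 × √1700.416 ≈ 41,236.1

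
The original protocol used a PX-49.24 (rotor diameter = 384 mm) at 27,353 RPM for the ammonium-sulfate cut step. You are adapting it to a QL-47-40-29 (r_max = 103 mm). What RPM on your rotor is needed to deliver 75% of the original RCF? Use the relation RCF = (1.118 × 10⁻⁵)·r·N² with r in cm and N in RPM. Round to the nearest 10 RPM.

32340 RPM

Original rotor: r = 384 mm / 2 = 192 mm = 19.2 cm
RCF_original = 1.118 × 10⁻⁵ × 19.2 × (27353)² = 1.118 × 10⁻⁵ × 19.2 × 748,186,609 ≈ 160,602.7 × g
Target RCF = 0.75 × 160,602.7 ≈ 120,452 × g
Your rotor: r = 103 mm = 10.3 cm
120,452 = 1.118 × 10⁻⁵ × 10.3 × N²
N² = 120,452 / (11.5154 × 10⁻⁵) = 1,046,007,955
N ≈ √1,046,007,955 ≈ 32,342.0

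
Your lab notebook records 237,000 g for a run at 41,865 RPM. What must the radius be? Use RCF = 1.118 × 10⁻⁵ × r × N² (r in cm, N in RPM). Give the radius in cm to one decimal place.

≈ 12.1 cm

237000 = 1.118 × 10⁻⁵ × r × (41865)²
r = 237000 / (1.118 × 10⁻⁵ × 1,752,678,225) = 237000 / 19594.94 ≈ 12.095 cm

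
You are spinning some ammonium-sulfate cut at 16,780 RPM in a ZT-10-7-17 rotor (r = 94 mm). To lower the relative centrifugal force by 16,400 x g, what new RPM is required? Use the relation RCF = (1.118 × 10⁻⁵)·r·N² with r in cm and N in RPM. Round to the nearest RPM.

r = 94 mm = 9.4 cm
Current RCF = 1.118 × 10⁻⁵ × 9.4 × (16780)² = 1.118 × 10⁻⁵ × 9.4 × 281,568,400 ≈ 29,590.6 × g
Target RCF = 29,590.6 − 16,400 = 13,190.6 × g
N² = 13,190.6 / (10.5092 × 10⁻⁵) = 125,514,787
N ≈ √125,514,787 ≈ 11,203.3

≈ 11203 RPM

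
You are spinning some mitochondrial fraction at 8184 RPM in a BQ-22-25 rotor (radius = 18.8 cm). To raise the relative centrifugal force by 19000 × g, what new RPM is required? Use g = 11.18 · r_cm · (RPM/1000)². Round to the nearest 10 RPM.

Current RCF = 11.18 × 18.8 × (8.184)² = 11.18 × 18.8 × 66.977856 ≈ 14,077.7 × g
Target RCF = 14,077.7 + 19,000 = 33,077.7 × g
(N/1000)² = 33,077.7 / 210.184 = 157.375
N = 1000 × √157.375 ≈ 12,544.9

N₂ ≈ 12540 RPM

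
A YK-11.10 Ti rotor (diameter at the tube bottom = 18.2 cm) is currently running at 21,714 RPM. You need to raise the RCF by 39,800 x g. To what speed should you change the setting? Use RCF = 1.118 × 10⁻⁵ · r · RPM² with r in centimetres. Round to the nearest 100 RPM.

N₂ ≈ 29400 RPM

r = 18.2 / 2 = 9.1 cm
Current RCF = 1.118 × 10⁻⁵ × 9.1 × (21714)² = 1.118 × 10⁻⁵ × 9.1 × 471,497,796 ≈ 47,969.2 × g
Target RCF = 47,969.2 + 39,800 = 87,769.2 × g
N² = 87,769.2 / (10.1738 × 10⁻⁵) = 862,698,303
N ≈ √862,698,303 ≈ 29,371.7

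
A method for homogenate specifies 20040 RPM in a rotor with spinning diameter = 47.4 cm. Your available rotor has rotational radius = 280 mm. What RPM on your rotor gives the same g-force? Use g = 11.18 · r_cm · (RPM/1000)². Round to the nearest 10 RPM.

Original rotor: r = 47.4 / 2 = 23.7 cm
RCF_original = 11.18 × 23.7 × (20.04)² = 11.18 × 23.7 × 401.6016 ≈ 106,410.8 × g
Your rotor: r = 280 mm = 28.0 cm
106,410.8 = 11.18 × 28 × (N/1000)²
(N/1000)² = 106,410.8 / 313.04 = 339.9272
N = 1000 × √339.9272 ≈ 18,437.1

18440 RPM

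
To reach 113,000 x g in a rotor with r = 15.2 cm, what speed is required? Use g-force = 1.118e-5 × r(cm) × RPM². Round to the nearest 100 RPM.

25800 RPM

113,000 = 1.118 × 10⁻⁵ × 15.2 × N²
N² = 113,000 / (16.9936 × 10⁻⁵) = 664,956,219
N ≈ √664,956,219 ≈ 25,786.7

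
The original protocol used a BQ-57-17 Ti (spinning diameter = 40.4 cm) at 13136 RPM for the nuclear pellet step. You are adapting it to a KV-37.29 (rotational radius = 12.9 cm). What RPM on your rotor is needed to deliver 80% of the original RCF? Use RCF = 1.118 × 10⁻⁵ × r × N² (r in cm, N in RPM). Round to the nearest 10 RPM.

Original rotor: r = 40.4 / 2 = 20.2 cm
RCF_original = 1.118 × 10⁻⁵ × 20.2 × (13136)² = 1.118 × 10⁻⁵ × 20.2 × 172,554,496 ≈ 38,969 × g
Target RCF = 0.8 × 38,969 ≈ 31,175.2 × g
31,175.2 = 1.118 × 10⁻⁵ × 12.9 × N²
N² = 31,175.2 / (14.4222 × 10⁻⁵) = 216,161,196
N ≈ √216,161,196 ≈ 14,702.4

14700 RPM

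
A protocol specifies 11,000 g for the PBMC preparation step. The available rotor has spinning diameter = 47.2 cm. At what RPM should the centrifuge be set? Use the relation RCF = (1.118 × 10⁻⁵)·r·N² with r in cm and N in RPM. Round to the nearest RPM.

r = 47.2 / 2 = 23.6 cm
RCF = 1.118 × 10⁻⁵ × r × N²
11,000 = 1.118 × 10⁻⁵ × 23.6 × N²
N² = 11,000 / (26.3848 × 10⁻⁵) = 41,690,670
N ≈ √41,690,670 ≈ 6,456.8

N ≈ 6457 RPM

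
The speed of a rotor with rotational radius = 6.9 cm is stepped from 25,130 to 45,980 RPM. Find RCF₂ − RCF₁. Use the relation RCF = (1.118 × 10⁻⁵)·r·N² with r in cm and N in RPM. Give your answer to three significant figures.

114000 g

RCF₁ = 1.118 × 10⁻⁵ × 6.9 × (25130)² = 1.118 × 10⁻⁵ × 6.9 × 631,516,900 ≈ 48,716.5 × g
RCF₂ = 1.118 × 10⁻⁵ × 6.9 × (45980)² = 1.118 × 10⁻⁵ × 6.9 × 2,114,160,400 ≈ 163,090.6 × g
Increase = 163,090.6 − 48,716.5 = 114,374.1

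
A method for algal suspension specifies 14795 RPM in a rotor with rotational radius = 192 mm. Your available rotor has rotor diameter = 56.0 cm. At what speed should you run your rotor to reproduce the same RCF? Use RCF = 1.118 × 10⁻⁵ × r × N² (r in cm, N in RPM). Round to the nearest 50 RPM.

Original rotor: r = 192 mm = 19.2 cm
RCF_original = 1.118 × 10⁻⁵ × 19.2 × (14795)² = 1.118 × 10⁻⁵ × 19.2 × 218,892,025 ≈ 46,986.5 × g
Your rotor: r = 56.0 / 2 = 28 cm
46,986.5 = 1.118 × 10⁻⁵ × 28 × N²
N² = 46,986.5 / (31.304 × 10⁻⁵) = 150,097,432
N ≈ √150,097,432 ≈ 12,251.4

12250 RPM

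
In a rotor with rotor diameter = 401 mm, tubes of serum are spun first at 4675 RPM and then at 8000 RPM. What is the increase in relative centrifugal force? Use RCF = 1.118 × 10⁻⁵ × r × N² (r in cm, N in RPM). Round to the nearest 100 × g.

≈ 9400 x g

r = 401 mm / 2 = 200.5 mm = 20.05 cm
RCF₁ = 1.118 × 10⁻⁵ × 20.05 × (4675)² = 1.118 × 10⁻⁵ × 20.05 × 21,855,625 ≈ 4,899.1 × g
RCF₂ = 1.118 × 10⁻⁵ × 20.05 × (8000)² = 1.118 × 10⁻⁵ × 20.05 × 64,000,000 ≈ 14,346.2 × g
Increase = 14,346.2 − 4,899.1 = 9,447.1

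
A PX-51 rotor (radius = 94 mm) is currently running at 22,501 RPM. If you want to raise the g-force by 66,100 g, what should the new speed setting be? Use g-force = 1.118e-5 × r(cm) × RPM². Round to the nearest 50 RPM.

N₂ ≈ 33700 RPM

r = 94 mm = 9.4 cm
Current RCF = 1.118 × 10⁻⁵ × 9.4 × (22501)² = 1.118 × 10⁻⁵ × 9.4 × 506,295,001 ≈ 53,207.6 × g
Target RCF = 53,207.6 + 66,100 = 119,307.6 × g
N² = 119,307.6 / (10.5092 × 10⁻⁵) = 1,135,268,146
N ≈ √1,135,268,146 ≈ 33,693.7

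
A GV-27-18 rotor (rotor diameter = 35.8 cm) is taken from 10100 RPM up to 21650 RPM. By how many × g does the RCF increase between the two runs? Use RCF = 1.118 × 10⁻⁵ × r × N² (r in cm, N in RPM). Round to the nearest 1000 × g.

≈ 73000 × g

r = 35.8 / 2 = 17.9 cm
RCF₁ = 1.118 × 10⁻⁵ × 17.9 × (10100)² = 1.118 × 10⁻⁵ × 17.9 × 102,010,000 ≈ 20,414.4 × g
RCF₂ = 1.118 × 10⁻⁵ × 17.9 × (21650)² = 1.118 × 10⁻⁵ × 17.9 × 468,722,500 ≈ 93,801.7 × g
Increase = 93,801.7 − 20,414.4 = 73,387.3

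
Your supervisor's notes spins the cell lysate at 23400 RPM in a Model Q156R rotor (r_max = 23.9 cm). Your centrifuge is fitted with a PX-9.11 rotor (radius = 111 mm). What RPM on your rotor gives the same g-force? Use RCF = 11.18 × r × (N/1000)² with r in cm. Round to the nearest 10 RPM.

≈ 34340 RPM

RCF_original = 11.18 × 23.9 × (23.4)² = 11.18 × 23.9 × 547.56 ≈ 146,309.1 × g
Your rotor: r = 111 mm = 11.1 cm
146,309.1 = 11.18 × 11.1 × (N/1000)²
(N/1000)² = 146,309.1 / 124.098 = 1178.98
N = 1000 × √1178.98 ≈ 34,336.3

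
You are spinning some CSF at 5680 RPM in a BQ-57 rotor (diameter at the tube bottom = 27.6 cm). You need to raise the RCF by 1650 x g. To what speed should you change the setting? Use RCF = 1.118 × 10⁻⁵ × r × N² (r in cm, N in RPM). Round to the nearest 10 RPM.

N₂ ≈ 6550 RPM

r = 27.6 / 2 = 13.8 cm
Current RCF = 1.118 × 10⁻⁵ × 13.8 × (5680)² = 1.118 × 10⁻⁵ × 13.8 × 32,262,400 ≈ 4,977.6 × g
Target RCF = 4,977.6 + 1,650 = 6,627.6 × g
N² = 6,627.6 / (15.4284 × 10⁻⁵) = 42,957,144
N ≈ √42,957,144 ≈ 6,554.2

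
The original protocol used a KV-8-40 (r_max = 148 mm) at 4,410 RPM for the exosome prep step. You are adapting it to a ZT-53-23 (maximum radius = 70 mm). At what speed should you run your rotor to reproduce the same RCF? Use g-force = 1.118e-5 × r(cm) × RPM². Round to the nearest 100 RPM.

≈ 6400 RPM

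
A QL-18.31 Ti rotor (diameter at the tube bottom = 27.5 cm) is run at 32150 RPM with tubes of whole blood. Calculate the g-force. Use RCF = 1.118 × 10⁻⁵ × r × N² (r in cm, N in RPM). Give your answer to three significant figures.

r = 27.5 / 2 = 13.75 cm
RCF = 1.118 × 10⁻⁵ × r × N²
RCF = 1.118 × 10⁻⁵ × 13.75 × (32150)² = 1.118 × 10⁻⁵ × 13.75 × 1,033,622,500 ≈ 158,893.6 × g

≈ 159000 x g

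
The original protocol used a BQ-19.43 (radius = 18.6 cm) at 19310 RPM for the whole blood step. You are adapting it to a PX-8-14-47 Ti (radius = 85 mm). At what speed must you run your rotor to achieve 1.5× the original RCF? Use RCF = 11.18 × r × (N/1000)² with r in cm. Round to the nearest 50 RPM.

RCF_original = 11.18 × 18.6 × (19.31)² = 11.18 × 18.6 × 372.8761 ≈ 77,538.8 × g
Target RCF = 1.5 × 77,538.8 ≈ 116,308.2 × g
Your rotor: r = 85 mm = 8.5 cm
116,308.2 = 11.18 × 8.5 × (N/1000)²
(N/1000)² = 116,308.2 / 95.03 = 1223.91
N = 1000 × √1223.91 ≈ 34,984.4

35000 RPM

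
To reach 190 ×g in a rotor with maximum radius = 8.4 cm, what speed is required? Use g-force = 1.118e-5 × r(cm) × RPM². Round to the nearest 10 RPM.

RCF = 1.118 × 10⁻⁵ × r × N²
190 = 1.118 × 10⁻⁵ × 8.4 × N²
N² = 190 / (9.3912 × 10⁻⁵) = 2,023,171
N ≈ √2,023,171 ≈ 1,422.4

≈ 1420 RPM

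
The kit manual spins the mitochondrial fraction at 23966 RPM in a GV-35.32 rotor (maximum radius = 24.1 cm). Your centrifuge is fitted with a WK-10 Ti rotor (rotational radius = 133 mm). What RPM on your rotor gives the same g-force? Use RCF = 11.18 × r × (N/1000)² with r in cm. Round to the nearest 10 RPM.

32260 RPM

RCF = 11.18 × r × (N/1000)²
RCF_original = 11.18 × 24.1 × (23.966)² = 11.18 × 24.1 × 574.369156 ≈ 154,756.9 × g
Your rotor: r = 133 mm = 13.3 cm
154,756.9 = 11.18 × 13.3 × (N/1000)²
(N/1000)² = 154,756.9 / 148.694 = 1040.774
N = 1000 × √1040.774 ≈ 32,261.0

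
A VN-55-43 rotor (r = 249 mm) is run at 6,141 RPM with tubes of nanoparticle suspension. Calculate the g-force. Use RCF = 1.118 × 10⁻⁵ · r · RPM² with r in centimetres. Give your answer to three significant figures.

r = 249 mm = 24.9 cm
RCF = 1.118 × 10⁻⁵ × r × N²
RCF = 1.118 × 10⁻⁵ × 24.9 × (6141)² = 1.118 × 10⁻⁵ × 24.9 × 37,711,881 ≈ 10,498.3 × g

≈ 10500 × g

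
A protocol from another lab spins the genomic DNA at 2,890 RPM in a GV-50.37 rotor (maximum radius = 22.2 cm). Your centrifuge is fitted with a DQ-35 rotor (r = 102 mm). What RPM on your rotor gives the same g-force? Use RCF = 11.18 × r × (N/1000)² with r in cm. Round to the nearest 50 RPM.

RCF_original = 11.18 × 22.2 × (2.89)² = 11.18 × 22.2 × 8.3521 ≈ 2,073 × g
Your rotor: r = 102 mm = 10.2 cm
2,073 = 11.18 × 10.2 × (N/1000)²
(N/1000)² = 2,073 / 114.036 = 18.17847
N = 1000 × √18.17847 ≈ 4,263.6

≈ 4250 RPM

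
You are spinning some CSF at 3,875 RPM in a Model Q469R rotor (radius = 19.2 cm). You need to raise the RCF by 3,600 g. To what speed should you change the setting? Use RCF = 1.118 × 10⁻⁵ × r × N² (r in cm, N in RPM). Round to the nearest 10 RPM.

≈ 5640 RPM

Current RCF = 1.118 × 10⁻⁵ × 19.2 × (3875)² = 1.118 × 10⁻⁵ × 19.2 × 15,015,625 ≈ 3,223.2 × g
Target RCF = 3,223.2 + 3,600 = 6,823.2 × g
N² = 6,823.2 / (21.4656 × 10⁻⁵) = 31,786,673
N ≈ √31,786,673 ≈ 5,638.0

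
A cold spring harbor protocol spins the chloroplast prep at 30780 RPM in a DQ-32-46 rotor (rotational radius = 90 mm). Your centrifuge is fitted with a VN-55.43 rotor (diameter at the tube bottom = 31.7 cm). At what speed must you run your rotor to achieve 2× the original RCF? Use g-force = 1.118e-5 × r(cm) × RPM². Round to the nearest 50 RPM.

Original rotor: r = 90 mm = 9.0 cm
RCF = 1.118 × 10⁻⁵ × r × N²
RCF_original = 1.118 × 10⁻⁵ × 9 × (30780)² = 1.118 × 10⁻⁵ × 9 × 947,408,400 ≈ 95,328.2 × g
Target RCF = 2 × 95,328.2 ≈ 190,656.4 × g
Your rotor: r = 31.7 / 2 = 15.85 cm
190,656.4 = 1.118 × 10⁻⁵ × 15.85 × N²
N² = 190,656.4 / (17.7203 × 10⁻⁵) = 1,075,920,837
N ≈ √1,075,920,837 ≈ 32,801.2

≈ 32800 RPM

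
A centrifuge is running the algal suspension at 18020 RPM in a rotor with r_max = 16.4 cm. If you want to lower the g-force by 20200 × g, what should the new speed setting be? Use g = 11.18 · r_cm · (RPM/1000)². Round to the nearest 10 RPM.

Current RCF = 11.18 × 16.4 × (18.02)² = 11.18 × 16.4 × 324.7204 ≈ 59,538.1 × g
Target RCF = 59,538.1 − 20,200 = 39,338.1 × g
(N/1000)² = 39,338.1 / 183.352 = 214.5496
N = 1000 × √214.5496 ≈ 14,647.5

14650 RPM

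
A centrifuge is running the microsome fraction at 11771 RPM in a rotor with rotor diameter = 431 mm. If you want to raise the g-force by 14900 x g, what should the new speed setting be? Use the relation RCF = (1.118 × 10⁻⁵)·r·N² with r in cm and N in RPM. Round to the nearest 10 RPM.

N₂ ≈ 14160 RPM

r = 431 mm / 2 = 215.5 mm = 21.55 cm
Current RCF = 1.118 × 10⁻⁵ × 21.55 × (11771)² = 1.118 × 10⁻⁵ × 21.55 × 138,556,441 ≈ 33,382.3 × g
Target RCF = 33,382.3 + 14,900 = 48,282.3 × g
N² = 48,282.3 / (24.0929 × 10⁻⁵) = 200,400,533
N ≈ √200,400,533 ≈ 14,156.3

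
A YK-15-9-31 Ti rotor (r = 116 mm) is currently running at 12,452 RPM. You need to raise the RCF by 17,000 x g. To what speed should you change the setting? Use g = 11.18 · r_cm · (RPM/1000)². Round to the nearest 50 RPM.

16900 RPM

r = 116 mm = 11.6 cm
Current RCF = 11.18 × 11.6 × (12.452)² = 11.18 × 11.6 × 155.052304 ≈ 20,108.4 × g
Target RCF = 20,108.4 + 17,000 = 37,108.4 × g
(N/1000)² = 37,108.4 / 129.688 = 286.136
N = 1000 × √286.136 ≈ 16,915.6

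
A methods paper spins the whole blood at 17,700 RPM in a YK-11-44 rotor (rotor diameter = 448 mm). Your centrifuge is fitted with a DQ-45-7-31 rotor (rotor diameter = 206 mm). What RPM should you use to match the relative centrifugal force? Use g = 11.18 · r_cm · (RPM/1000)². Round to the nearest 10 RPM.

≈ 26100 RPM

Original rotor: r = 448 mm / 2 = 224 mm = 22.4 cm
RCF_original = 11.18 × 22.4 × (17.7)² = 11.18 × 22.4 × 313.29 ≈ 78,457.8 × g
Your rotor: r = 206 mm / 2 = 103 mm = 10.3 cm
78,457.8 = 11.18 × 10.3 × (N/1000)²
(N/1000)² = 78,457.8 / 115.154 = 681.3294
N = 1000 × √681.3294 ≈ 26,102.3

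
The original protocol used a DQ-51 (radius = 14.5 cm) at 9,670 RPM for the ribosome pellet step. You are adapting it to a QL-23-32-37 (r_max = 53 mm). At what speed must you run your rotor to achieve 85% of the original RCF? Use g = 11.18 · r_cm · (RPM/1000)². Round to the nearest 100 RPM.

≈ 14700 RPM

RCF_original = 11.18 × 14.5 × (9.67)² = 11.18 × 14.5 × 93.5089 ≈ 15,158.7 × g
Target RCF = 0.85 × 15,158.7 ≈ 12,884.9 × g
Your rotor: r = 53 mm = 5.3 cm
12,884.9 = 11.18 × 5.3 × (N/1000)²
(N/1000)² = 12,884.9 / 59.254 = 217.452
N = 1000 × √217.452 ≈ 14,746.3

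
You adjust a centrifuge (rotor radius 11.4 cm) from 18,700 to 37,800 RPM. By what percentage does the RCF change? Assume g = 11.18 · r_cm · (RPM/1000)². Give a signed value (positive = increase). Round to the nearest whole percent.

+309%

RCF ∝ N², so the ratio is (37800/18700)² = (2.021390)² = 4.0860.
Change = 4.0860 − 1 = +3.0860 → +308.6%.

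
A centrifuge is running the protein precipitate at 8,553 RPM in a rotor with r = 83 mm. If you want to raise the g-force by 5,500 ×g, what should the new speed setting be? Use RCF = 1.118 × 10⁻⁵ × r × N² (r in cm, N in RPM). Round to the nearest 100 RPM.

11500 RPM

r = 83 mm = 8.3 cm
Current RCF = 1.118 × 10⁻⁵ × 8.3 × (8553)² = 1.118 × 10⁻⁵ × 8.3 × 73,153,809 ≈ 6,788.2 × g
Target RCF = 6,788.2 + 5,500 = 12,288.2 × g
N² = 12,288.2 / (9.2794 × 10⁻⁵) = 132,424,510
N ≈ √132,424,510 ≈ 11,507.6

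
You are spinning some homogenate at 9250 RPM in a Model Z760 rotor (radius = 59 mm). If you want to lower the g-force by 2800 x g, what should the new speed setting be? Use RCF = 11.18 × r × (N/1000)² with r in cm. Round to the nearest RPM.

N₂ ≈ 6566 RPM

r = 59 mm = 5.9 cm
Current RCF = 11.18 × 5.9 × (9.25)² = 11.18 × 5.9 × 85.5625 ≈ 5,643.9 × g
Target RCF = 5,643.9 − 2,800 = 2,843.9 × g
(N/1000)² = 2,843.9 / 65.962 = 43.11422
N = 1000 × √43.11422 ≈ 6,566.1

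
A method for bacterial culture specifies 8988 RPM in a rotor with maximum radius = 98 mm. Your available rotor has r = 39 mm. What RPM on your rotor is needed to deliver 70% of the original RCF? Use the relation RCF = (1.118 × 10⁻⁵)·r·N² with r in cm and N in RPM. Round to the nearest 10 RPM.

≈ 11920 RPM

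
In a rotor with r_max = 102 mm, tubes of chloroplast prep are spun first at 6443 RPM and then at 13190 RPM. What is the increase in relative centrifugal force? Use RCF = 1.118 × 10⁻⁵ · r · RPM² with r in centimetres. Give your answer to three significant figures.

≈ 15100 ×g

r = 102 mm = 10.2 cm
RCF₁ = 1.118 × 10⁻⁵ × 10.2 × (6443)² = 1.118 × 10⁻⁵ × 10.2 × 41,512,249 ≈ 4,733.9 × g
RCF₂ = 1.118 × 10⁻⁵ × 10.2 × (13190)² = 1.118 × 10⁻⁵ × 10.2 × 173,976,100 ≈ 19,839.5 × g
Increase = 19,839.5 − 4,733.9 = 15,105.6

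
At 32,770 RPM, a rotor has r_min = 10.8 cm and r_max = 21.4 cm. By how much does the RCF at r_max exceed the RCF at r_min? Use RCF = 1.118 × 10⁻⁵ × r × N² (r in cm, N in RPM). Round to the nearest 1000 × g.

ΔRCF ≈ 127000 x g

RCF_max = 1.118 × 10⁻⁵ × 21.4 × (32770)² = 1.118 × 10⁻⁵ × 21.4 × 1,073,872,900 ≈ 256,926.2 × g
RCF_min = 1.118 × 10⁻⁵ × 10.8 × (32770)² = 1.118 × 10⁻⁵ × 10.8 × 1,073,872,900 ≈ 129,663.7 × g
ΔRCF = 256,926.2 − 129,663.7 = 127,262.5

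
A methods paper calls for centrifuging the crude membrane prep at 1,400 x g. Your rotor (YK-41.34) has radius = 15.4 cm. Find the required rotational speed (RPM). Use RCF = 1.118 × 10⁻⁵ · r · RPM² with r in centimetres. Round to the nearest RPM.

1,400 = 1.118 × 10⁻⁵ × 15.4 × N²
N² = 1,400 / (17.2172 × 10⁻⁵) = 8,131,403
N ≈ √8,131,403 ≈ 2,851.6

≈ 2852 RPM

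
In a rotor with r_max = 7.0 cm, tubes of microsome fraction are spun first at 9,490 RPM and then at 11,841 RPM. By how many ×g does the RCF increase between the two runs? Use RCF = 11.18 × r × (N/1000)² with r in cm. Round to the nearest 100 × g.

3900 ×g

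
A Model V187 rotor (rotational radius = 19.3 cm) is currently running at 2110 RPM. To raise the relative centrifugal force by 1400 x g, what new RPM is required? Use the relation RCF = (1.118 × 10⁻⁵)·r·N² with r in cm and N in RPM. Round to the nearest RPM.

N₂ ≈ 3308 RPM

Current RCF = 1.118 × 10⁻⁵ × 19.3 × (2110)² = 1.118 × 10⁻⁵ × 19.3 × 4,452,100 ≈ 960.6 × g
Target RCF = 960.6 + 1,400 = 2,360.6 × g
N² = 2,360.6 / (21.5774 × 10⁻⁵) = 10,940,150
N ≈ √10,940,150 ≈ 3,307.6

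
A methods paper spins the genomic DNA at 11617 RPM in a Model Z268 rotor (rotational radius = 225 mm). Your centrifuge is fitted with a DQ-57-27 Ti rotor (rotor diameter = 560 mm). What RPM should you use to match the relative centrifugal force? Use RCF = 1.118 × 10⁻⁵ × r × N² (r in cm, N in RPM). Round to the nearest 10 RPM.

Original rotor: r = 225 mm = 22.5 cm
RCF = 1.118 × 10⁻⁵ × r × N²
RCF_original = 1.118 × 10⁻⁵ × 22.5 × (11617)² = 1.118 × 10⁻⁵ × 22.5 × 134,954,689 ≈ 33,947.9 × g
Your rotor: r = 560 mm / 2 = 280 mm = 28 cm
33,947.9 = 1.118 × 10⁻⁵ × 28 × N²
N² = 33,947.9 / (31.304 × 10⁻⁵) = 108,445,886
N ≈ √108,445,886 ≈ 10,413.7

10410 RPM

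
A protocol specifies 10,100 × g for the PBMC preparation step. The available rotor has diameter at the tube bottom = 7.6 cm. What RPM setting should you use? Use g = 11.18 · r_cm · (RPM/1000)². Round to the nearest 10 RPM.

≈ 15420 RPM

r = 7.6 / 2 = 3.8 cm
RCF = 11.18 × r × (N/1000)²
10,100 = 11.18 × 3.8 × (N/1000)²
(N/1000)² = 10,100 / 42.484 = 237.7366
N = 1000 × √237.7366 ≈ 15,418.7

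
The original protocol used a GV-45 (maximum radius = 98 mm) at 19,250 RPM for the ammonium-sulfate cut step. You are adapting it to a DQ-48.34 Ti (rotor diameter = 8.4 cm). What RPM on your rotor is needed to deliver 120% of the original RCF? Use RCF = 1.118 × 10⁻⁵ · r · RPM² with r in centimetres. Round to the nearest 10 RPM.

Original rotor: r = 98 mm = 9.8 cm
RCF_original = 1.118 × 10⁻⁵ × 9.8 × (19250)² = 1.118 × 10⁻⁵ × 9.8 × 370,562,500 ≈ 40,600.3 × g
Target RCF = 1.2 × 40,600.3 ≈ 48,720.4 × g
Your rotor: r = 8.4 / 2 = 4.2 cm
48,720.4 = 1.118 × 10⁻⁵ × 4.2 × N²
N² = 48,720.4 / (4.6956 × 10⁻⁵) = 1,037,575,603
N ≈ √1,037,575,603 ≈ 32,211.4

32210 RPM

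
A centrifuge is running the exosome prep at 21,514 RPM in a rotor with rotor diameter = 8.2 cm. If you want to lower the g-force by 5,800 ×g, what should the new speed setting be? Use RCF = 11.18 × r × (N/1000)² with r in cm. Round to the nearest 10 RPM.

r = 8.2 / 2 = 4.1 cm
Current RCF = 11.18 × 4.1 × (21.514)² = 11.18 × 4.1 × 462.852196 ≈ 21,216.2 × g
Target RCF = 21,216.2 − 5,800 = 15,416.2 × g
(N/1000)² = 15,416.2 / 45.838 = 336.3192
N = 1000 × √336.3192 ≈ 18,339.0

18340 RPM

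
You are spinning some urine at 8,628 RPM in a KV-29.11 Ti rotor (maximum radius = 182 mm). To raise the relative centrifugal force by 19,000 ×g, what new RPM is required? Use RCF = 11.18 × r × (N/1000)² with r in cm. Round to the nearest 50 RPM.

≈ 12950 RPM

r = 182 mm = 18.2 cm
Current RCF = 11.18 × 18.2 × (8.628)² = 11.18 × 18.2 × 74.442384 ≈ 15,147.2 × g
Target RCF = 15,147.2 + 19,000 = 34,147.2 × g
(N/1000)² = 34,147.2 / 203.476 = 167.8193
N = 1000 × √167.8193 ≈ 12,954.5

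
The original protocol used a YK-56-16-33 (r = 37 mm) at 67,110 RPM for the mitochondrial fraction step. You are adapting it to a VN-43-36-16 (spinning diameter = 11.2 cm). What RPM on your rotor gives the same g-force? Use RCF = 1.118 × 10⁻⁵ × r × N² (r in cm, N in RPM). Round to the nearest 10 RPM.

≈ 54550 RPM

Original rotor: r = 37 mm = 3.7 cm
RCF_original = 1.118 × 10⁻⁵ × 3.7 × (67110)² = 1.118 × 10⁻⁵ × 3.7 × 4,503,752,100 ≈ 186,302.2 × g
Your rotor: r = 11.2 / 2 = 5.6 cm
186,302.2 = 1.118 × 10⁻⁵ × 5.6 × N²
N² = 186,302.2 / (6.2608 × 10⁻⁵) = 2,975,693,202
N ≈ √2,975,693,202 ≈ 54,549.9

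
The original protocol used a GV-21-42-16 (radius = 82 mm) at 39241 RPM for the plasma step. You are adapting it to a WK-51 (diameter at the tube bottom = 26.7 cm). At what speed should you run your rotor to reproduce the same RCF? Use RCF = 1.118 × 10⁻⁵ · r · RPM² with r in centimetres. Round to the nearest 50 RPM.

≈ 30750 RPM

Original rotor: r = 82 mm = 8.2 cm
RCF_original = 1.118 × 10⁻⁵ × 8.2 × (39241)² = 1.118 × 10⁻⁵ × 8.2 × 1,539,856,081 ≈ 141,167.8 × g
Your rotor: r = 26.7 / 2 = 13.35 cm
141,167.8 = 1.118 × 10⁻⁵ × 13.35 × N²
N² = 141,167.8 / (14.9253 × 10⁻⁵) = 945,828,895
N ≈ √945,828,895 ≈ 30,754.3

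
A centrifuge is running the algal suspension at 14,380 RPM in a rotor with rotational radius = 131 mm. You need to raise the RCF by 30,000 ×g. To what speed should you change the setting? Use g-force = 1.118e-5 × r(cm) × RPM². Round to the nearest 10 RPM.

≈ 20290 RPM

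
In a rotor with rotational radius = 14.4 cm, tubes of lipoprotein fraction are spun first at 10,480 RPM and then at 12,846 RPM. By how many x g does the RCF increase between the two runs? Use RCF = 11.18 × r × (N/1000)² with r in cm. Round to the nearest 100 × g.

8900 x g

RCF₁ = 11.18 × 14.4 × (10.48)² = 11.18 × 14.4 × 109.8304 ≈ 17,681.8 × g
RCF₂ = 11.18 × 14.4 × (12.846)² = 11.18 × 14.4 × 165.019716 ≈ 26,566.9 × g
Increase = 26,566.9 − 17,681.8 = 8,885.1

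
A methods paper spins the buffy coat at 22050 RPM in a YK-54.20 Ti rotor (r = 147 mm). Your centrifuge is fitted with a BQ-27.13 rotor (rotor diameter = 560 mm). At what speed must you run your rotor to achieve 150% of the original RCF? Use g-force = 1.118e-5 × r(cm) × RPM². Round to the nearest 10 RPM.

Original rotor: r = 147 mm = 14.7 cm
RCF = 1.118 × 10⁻⁵ × r × N²
RCF_original = 1.118 × 10⁻⁵ × 14.7 × (22050)² = 1.118 × 10⁻⁵ × 14.7 × 486,202,500 ≈ 79,905.4 × g
Target RCF = 1.5 × 79,905.4 ≈ 119,858.1 × g
Your rotor: r = 560 mm / 2 = 280 mm = 28 cm
119,858.1 = 1.118 × 10⁻⁵ × 28 × N²
N² = 119,858.1 / (31.304 × 10⁻⁵) = 382,884,296
N ≈ √382,884,296 ≈ 19,567.4

19570 RPM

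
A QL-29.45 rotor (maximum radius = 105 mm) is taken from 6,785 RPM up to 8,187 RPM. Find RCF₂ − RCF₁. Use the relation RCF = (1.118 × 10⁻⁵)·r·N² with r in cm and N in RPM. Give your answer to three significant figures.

≈ 2460 x g

r = 105 mm = 10.5 cm
RCF₁ = 1.118 × 10⁻⁵ × 10.5 × (6785)² = 1.118 × 10⁻⁵ × 10.5 × 46,036,225 ≈ 5,404.2 × g
RCF₂ = 1.118 × 10⁻⁵ × 10.5 × (8187)² = 1.118 × 10⁻⁵ × 10.5 × 67,026,969 ≈ 7,868.3 × g
Increase = 7,868.3 − 5,404.2 = 2,464.1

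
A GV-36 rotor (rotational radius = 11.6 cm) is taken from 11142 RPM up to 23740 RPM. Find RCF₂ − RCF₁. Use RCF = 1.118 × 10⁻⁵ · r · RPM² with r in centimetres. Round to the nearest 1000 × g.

≈ 57000 x g

RCF₁ = 1.118 × 10⁻⁵ × 11.6 × (11142)² = 1.118 × 10⁻⁵ × 11.6 × 124,144,164 ≈ 16,100 × g
RCF₂ = 1.118 × 10⁻⁵ × 11.6 × (23740)² = 1.118 × 10⁻⁵ × 11.6 × 563,587,600 ≈ 73,090.5 × g
Increase = 73,090.5 − 16,100 = 56,990.5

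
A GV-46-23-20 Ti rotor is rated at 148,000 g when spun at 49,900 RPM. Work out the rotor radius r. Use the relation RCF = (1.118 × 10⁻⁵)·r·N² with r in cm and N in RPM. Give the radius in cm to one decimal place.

r ≈ 5.3 cm

RCF = 1.118 × 10⁻⁵ × r × N²
148000 = 1.118 × 10⁻⁵ × r × (49900)²
r = 148000 / (1.118 × 10⁻⁵ × 2,490,010,000) = 148000 / 27838.31 ≈ 5.316 cm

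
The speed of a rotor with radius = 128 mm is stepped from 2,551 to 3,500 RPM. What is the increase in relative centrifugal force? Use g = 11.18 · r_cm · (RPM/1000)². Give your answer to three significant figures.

≈ 822 ×g

r = 128 mm = 12.8 cm
RCF₁ = 11.18 × 12.8 × (2.551)² = 11.18 × 12.8 × 6.507601 ≈ 931.3 × g
RCF₂ = 11.18 × 12.8 × (3.5)² = 11.18 × 12.8 × 12.25 ≈ 1,753 × g
Increase = 1,753 − 931.3 = 821.7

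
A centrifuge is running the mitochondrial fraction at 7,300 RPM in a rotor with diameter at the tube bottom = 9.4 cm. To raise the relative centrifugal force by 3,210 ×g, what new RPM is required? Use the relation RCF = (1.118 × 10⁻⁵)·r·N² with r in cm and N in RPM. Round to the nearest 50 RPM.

N₂ ≈ 10700 RPM

r = 9.4 / 2 = 4.7 cm
Current RCF = 1.118 × 10⁻⁵ × 4.7 × (7300)² = 1.118 × 10⁻⁵ × 4.7 × 53,290,000 ≈ 2,800.2 × g
Target RCF = 2,800.2 + 3,210 = 6,010.2 × g
N² = 6,010.2 / (5.2546 × 10⁻⁵) = 114,379,782
N ≈ √114,379,782 ≈ 10,694.8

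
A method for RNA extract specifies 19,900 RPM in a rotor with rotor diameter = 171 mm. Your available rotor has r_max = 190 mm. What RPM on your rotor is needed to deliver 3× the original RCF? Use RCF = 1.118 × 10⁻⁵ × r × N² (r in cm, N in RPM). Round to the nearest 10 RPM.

Original rotor: r = 171 mm / 2 = 85.5 mm = 8.55 cm
RCF = 1.118 × 10⁻⁵ × r × N²
RCF_original = 1.118 × 10⁻⁵ × 8.55 × (19900)² = 1.118 × 10⁻⁵ × 8.55 × 396,010,000 ≈ 37,854.2 × g
Target RCF = 3 × 37,854.2 ≈ 113,562.6 × g
Your rotor: r = 190 mm = 19.0 cm
113,562.6 = 1.118 × 10⁻⁵ × 19 × N²
N² = 113,562.6 / (21.242 × 10⁻⁵) = 534,613,502
N ≈ √534,613,502 ≈ 23,121.7

≈ 23120 RPM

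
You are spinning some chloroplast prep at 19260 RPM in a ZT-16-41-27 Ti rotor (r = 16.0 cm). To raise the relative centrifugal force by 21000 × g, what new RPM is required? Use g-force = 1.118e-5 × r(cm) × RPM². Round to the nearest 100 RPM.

Current RCF = 1.118 × 10⁻⁵ × 16 × (19260)² = 1.118 × 10⁻⁵ × 16 × 370,947,600 ≈ 66,355.1 × g
Target RCF = 66,355.1 + 21,000 = 87,355.1 × g
N² = 87,355.1 / (17.888 × 10⁻⁵) = 488,344,700
N ≈ √488,344,700 ≈ 22,098.5

N₂ ≈ 22100 RPM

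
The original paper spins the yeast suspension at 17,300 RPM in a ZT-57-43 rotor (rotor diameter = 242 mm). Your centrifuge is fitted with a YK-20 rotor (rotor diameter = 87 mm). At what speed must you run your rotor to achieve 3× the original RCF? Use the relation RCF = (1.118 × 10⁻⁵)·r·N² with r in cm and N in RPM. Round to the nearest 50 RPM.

50000 RPM

Original rotor: r = 242 mm / 2 = 121 mm = 12.1 cm
RCF_original = 1.118 × 10⁻⁵ × 12.1 × (17300)² = 1.118 × 10⁻⁵ × 12.1 × 299,290,000 ≈ 40,487.4 × g
Target RCF = 3 × 40,487.4 ≈ 121,462.2 × g
Your rotor: r = 87 mm / 2 = 43.5 mm = 4.35 cm
121,462.2 = 1.118 × 10⁻⁵ × 4.35 × N²
N² = 121,462.2 / (4.8633 × 10⁻⁵) = 2,497,526,371
N ≈ √2,497,526,371 ≈ 49,975.3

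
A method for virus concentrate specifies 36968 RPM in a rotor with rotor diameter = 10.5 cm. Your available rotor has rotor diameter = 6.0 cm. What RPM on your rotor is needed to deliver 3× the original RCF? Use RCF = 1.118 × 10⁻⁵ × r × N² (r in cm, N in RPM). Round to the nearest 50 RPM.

84700 RPM

Original rotor: r = 10.5 / 2 = 5.25 cm
RCF_original = 1.118 × 10⁻⁵ × 5.25 × (36968)² = 1.118 × 10⁻⁵ × 5.25 × 1,366,633,024 ≈ 80,214.5 × g
Target RCF = 3 × 80,214.5 ≈ 240,643.5 × g
Your rotor: r = 6.0 / 2 = 3 cm
240,643.5 = 1.118 × 10⁻⁵ × 3 × N²
N² = 240,643.5 / (3.354 × 10⁻⁵) = 7,174,821,109
N ≈ √7,174,821,109 ≈ 84,704.3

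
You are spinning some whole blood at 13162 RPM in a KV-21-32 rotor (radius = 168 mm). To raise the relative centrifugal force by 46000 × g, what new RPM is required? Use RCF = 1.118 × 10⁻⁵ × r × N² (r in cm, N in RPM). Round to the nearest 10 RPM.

r = 168 mm = 16.8 cm
Current RCF = 1.118 × 10⁻⁵ × 16.8 × (13162)² = 1.118 × 10⁻⁵ × 16.8 × 173,238,244 ≈ 32,538.3 × g
Target RCF = 32,538.3 + 46,000 = 78,538.3 × g
N² = 78,538.3 / (18.7824 × 10⁻⁵) = 418,148,373
N ≈ √418,148,373 ≈ 20,448.7

≈ 20450 RPM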